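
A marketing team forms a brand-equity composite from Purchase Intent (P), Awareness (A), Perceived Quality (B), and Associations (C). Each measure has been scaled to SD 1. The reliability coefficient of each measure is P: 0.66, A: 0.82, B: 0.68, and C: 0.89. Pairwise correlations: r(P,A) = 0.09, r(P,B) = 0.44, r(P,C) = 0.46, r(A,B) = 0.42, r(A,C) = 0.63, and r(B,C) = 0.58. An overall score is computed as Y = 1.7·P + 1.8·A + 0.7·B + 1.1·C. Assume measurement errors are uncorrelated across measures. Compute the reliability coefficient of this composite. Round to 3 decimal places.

Var(Y) = 1.7² + 1.8² + 0.7² + 1.1² + 2·[3.06·0.09 + 1.19·0.44 + 1.87·0.46 + 1.26·0.42 + 1.98·0.63 + 0.77·0.58] = 7.83 + 7.7648 = 15.5948.
Under uncorrelated errors the observed covariances equal the true-score covariances, so only the own-variance terms attenuate.
True-score variance = [1.7²·0.66 + 1.8²·0.82 + 0.7²·0.68 + 1.1²·0.89] + 7.7648 = 5.9743 + 7.7648 = 13.7391.
Reliability = 13.7391 / 15.5948 = 0.881.

0.881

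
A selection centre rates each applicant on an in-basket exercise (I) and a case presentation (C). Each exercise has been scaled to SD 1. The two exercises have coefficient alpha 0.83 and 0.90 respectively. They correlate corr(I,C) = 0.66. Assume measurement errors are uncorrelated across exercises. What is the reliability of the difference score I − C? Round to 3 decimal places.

Var(I−C) = 1 + 1 − 2·0.66 = 2 − 1.32 = 0.68.
With uncorrelated errors the cross-covariances are all true-score covariance, so they carry over unchanged; only the diagonal terms shrink to ρᵢσᵢ².
True-score variance = [0.83 + 0.90] − 1.32 = 1.73 − 1.32 = 0.41.
Reliability = 0.41 / 0.68 = 0.603.

0.603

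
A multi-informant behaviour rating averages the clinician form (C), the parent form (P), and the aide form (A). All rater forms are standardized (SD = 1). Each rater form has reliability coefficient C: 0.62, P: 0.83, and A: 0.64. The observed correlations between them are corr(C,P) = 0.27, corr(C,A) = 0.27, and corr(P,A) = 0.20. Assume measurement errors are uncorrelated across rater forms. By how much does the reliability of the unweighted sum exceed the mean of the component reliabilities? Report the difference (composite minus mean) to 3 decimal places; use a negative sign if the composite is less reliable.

Var(sum) = 3 + 1.48 = 4.48; true-score variance = 2.09 + 1.48 = 3.57; composite reliability = 0.7969.
Mean component reliability = 0.6967.
Difference = 0.7969 − 0.6967 = 0.100.

0.100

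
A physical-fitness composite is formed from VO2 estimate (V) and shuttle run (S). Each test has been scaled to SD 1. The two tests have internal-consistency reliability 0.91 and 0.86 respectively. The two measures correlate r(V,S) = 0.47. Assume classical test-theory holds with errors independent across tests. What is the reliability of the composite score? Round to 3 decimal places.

0.922

Var(V+S) = 2 + 2·[0.47] = 2 + 0.94 = 2.94.
With uncorrelated errors the cross-covariances are all true-score covariance, so they carry over unchanged; only the diagonal terms shrink to ρᵢσᵢ².
True-score variance = [0.91 + 0.86] + 0.94 = 1.77 + 0.94 = 2.71.
Reliability = 2.71 / 2.94 = 0.922.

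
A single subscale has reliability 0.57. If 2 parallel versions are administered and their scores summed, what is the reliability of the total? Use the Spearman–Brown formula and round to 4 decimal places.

0.7261

ρ_k = kρ / (1 + (k−1)ρ) = 2·0.57 / (1 + 1·0.57) = 1.140 / 1.570 = 0.7261.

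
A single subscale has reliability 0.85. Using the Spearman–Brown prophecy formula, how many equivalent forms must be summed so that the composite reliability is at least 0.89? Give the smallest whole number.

2

k ≥ ρ*(1−ρ₁)/(ρ₁(1−ρ*)) = 0.89·0.15 / (0.85·0.11) = 1.428.
Smallest integer k = 2.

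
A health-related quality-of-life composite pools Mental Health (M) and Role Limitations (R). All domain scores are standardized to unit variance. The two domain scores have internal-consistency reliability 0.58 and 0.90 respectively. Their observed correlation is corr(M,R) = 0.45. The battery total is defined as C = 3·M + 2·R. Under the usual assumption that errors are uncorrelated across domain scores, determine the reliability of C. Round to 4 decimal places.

Var(C) = 3² + 2² + 2·[6·0.45] = 13 + 5.4 = 18.4.
Because errors are independent across components, Cov(Tᵢ,Tⱼ) = Cov(Xᵢ,Xⱼ); the off-diagonal part of the true-score variance is the same as above.
True-score variance = [3²·0.58 + 2²·0.90] + 5.4 = 8.82 + 5.4 = 14.22.
Reliability = 14.22 / 18.4 = 0.7728.

0.7728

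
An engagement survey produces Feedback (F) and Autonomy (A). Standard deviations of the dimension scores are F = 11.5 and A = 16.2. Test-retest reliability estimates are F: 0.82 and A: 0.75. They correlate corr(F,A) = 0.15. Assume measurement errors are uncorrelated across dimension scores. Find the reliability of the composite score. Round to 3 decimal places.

0.802

Var(F+A) = 11.5² + 16.2² + 2·[11.5·16.2·0.15] = 394.69 + 55.89 = 450.58.
With uncorrelated errors the cross-covariances are all true-score covariance, so they carry over unchanged; only the diagonal terms shrink to ρᵢσᵢ².
True-score variance = [11.5²·0.82 + 16.2²·0.75] + 55.89 = 305.275 + 55.89 = 361.165.
Reliability = 361.165 / 450.58 = 0.802.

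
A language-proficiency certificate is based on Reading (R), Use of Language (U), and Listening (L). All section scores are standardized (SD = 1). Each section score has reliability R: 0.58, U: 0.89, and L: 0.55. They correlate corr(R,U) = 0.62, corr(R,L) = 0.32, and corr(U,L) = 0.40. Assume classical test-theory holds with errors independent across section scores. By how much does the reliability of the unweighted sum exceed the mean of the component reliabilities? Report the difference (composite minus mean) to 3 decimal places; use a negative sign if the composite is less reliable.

Var(sum) = 3 + 2.68 = 5.68; true-score variance = 2.02 + 2.68 = 4.7; composite reliability = 0.8275.
Mean component reliability = 0.6733.
Difference = 0.8275 − 0.6733 = 0.154.

0.154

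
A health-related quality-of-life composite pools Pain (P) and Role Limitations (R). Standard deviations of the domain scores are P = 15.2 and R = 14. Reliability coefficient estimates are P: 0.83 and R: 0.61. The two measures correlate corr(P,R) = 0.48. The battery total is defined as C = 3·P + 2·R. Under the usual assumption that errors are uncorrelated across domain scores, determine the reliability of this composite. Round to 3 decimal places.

0.839

Var(C) = 3²·15.2² + 2²·14² + 2·[6·15.2·14·0.48] = 2863.36 + 1225.73 = 4089.09.
With uncorrelated errors the cross-covariances are all true-score covariance, so they carry over unchanged; only the diagonal terms shrink to ρᵢσᵢ².
True-score variance = [3²·15.2²·0.83 + 2²·14²·0.61] + 1225.73 = 2204.11 + 1225.73 = 3429.84.
Reliability = 3429.84 / 4089.09 = 0.839.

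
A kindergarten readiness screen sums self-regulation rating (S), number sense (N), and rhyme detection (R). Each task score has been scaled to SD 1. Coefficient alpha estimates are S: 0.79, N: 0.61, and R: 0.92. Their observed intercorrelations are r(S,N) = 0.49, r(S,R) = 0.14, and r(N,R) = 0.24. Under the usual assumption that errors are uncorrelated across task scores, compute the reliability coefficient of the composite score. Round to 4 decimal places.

Var(S+N+R) = 3 + 2·[0.49 + 0.14 + 0.24] = 3 + 1.74 = 4.74.
With uncorrelated errors the cross-covariances are all true-score covariance, so they carry over unchanged; only the diagonal terms shrink to ρᵢσᵢ².
True-score variance = [0.79 + 0.61 + 0.92] + 1.74 = 2.32 + 1.74 = 4.06.
Reliability = 4.06 / 4.74 = 0.8565.

0.8565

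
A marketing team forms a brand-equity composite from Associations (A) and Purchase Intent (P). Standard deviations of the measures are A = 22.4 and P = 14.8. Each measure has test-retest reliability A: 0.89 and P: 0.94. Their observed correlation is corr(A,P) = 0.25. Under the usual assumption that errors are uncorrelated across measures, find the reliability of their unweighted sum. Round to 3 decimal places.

Var(A+P) = 22.4² + 14.8² + 2·[22.4·14.8·0.25] = 720.8 + 165.76 = 886.56.
Under uncorrelated errors the observed covariances equal the true-score covariances, so only the own-variance terms attenuate.
True-score variance = [22.4²·0.89 + 14.8²·0.94] + 165.76 = 652.464 + 165.76 = 818.224.
Reliability = 818.224 / 886.56 = 0.923.

0.923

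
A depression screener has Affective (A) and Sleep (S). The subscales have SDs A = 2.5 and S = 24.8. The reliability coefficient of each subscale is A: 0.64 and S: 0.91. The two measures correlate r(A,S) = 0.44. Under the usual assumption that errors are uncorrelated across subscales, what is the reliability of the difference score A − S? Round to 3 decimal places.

0.898

Var(A−S) = 2.5² + 24.8² − 2·2.5·24.8·0.44 = 621.29 − 54.56 = 566.73.
Because errors are independent across components, Cov(Tᵢ,Tⱼ) = Cov(Xᵢ,Xⱼ); the off-diagonal part of the true-score variance is the same as above.
True-score variance = [2.5²·0.64 + 24.8²·0.91] − 54.56 = 563.686 − 54.56 = 509.126.
Reliability = 509.126 / 566.73 = 0.898.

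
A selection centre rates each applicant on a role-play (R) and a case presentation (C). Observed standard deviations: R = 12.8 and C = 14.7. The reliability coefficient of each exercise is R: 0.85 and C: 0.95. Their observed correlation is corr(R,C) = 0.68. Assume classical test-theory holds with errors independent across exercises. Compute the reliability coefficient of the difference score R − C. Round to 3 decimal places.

0.715

Var(R−C) = 12.8² + 14.7² − 2·12.8·14.7·0.68 = 379.93 − 255.898 = 124.032.
With uncorrelated errors the cross-covariances are all true-score covariance, so they carry over unchanged; only the diagonal terms shrink to ρᵢσᵢ².
True-score variance = [12.8²·0.85 + 14.7²·0.95] − 255.898 = 344.549 − 255.898 = 88.6519.
Reliability = 88.6519 / 124.032 = 0.715.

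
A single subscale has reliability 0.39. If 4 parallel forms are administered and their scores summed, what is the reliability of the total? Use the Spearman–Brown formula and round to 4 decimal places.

0.7189

ρ_k = kρ / (1 + (k−1)ρ) = 4·0.39 / (1 + 3·0.39) = 1.560 / 2.170 = 0.7189.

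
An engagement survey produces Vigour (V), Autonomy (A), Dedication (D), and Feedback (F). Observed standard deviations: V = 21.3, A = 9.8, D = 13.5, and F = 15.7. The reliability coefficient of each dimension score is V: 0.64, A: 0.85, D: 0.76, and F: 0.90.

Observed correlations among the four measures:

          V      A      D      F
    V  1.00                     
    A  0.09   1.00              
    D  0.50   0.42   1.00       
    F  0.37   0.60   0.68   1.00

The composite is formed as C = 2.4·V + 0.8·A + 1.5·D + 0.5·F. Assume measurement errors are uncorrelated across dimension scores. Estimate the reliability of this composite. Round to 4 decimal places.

0.7880

Var(C) = 2.4²·21.3² + 0.8²·9.8² + 1.5²·13.5² + 0.5²·15.7² + 2·[1.92·21.3·9.8·0.09 + 3.6·21.3·13.5·0.50 + 1.2·21.3·15.7·0.37 + 1.2·9.8·13.5·0.42 + 0.4·9.8·15.7·0.60 + 0.75·13.5·15.7·0.68] = 3146.41 + 1827.68 = 4974.08.
Under uncorrelated errors the observed covariances equal the true-score covariances, so only the own-variance terms attenuate.
True-score variance = [2.4²·21.3²·0.64 + 0.8²·9.8²·0.85 + 1.5²·13.5²·0.76 + 0.5²·15.7²·0.90] + 1827.68 = 2091.84 + 1827.68 = 3919.51.
Reliability = 3919.51 / 4974.08 = 0.7880.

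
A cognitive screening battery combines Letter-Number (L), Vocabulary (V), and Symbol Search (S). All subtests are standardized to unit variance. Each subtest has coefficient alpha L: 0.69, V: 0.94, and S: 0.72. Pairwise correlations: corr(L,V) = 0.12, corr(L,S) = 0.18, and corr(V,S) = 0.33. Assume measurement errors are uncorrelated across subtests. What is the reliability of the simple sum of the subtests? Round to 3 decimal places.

0.847

Var(L+V+S) = 3 + 2·[0.12 + 0.18 + 0.33] = 3 + 1.26 = 4.26.
With uncorrelated errors the cross-covariances are all true-score covariance, so they carry over unchanged; only the diagonal terms shrink to ρᵢσᵢ².
True-score variance = [0.69 + 0.94 + 0.72] + 1.26 = 2.35 + 1.26 = 3.61.
Reliability = 3.61 / 4.26 = 0.847.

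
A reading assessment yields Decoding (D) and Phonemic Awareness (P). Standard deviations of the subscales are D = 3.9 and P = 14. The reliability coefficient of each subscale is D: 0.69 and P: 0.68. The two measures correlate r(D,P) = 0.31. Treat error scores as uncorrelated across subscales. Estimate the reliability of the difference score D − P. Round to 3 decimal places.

0.620

Var(D−P) = 3.9² + 14² − 2·3.9·14·0.31 = 211.21 − 33.852 = 177.358.
With uncorrelated errors the cross-covariances are all true-score covariance, so they carry over unchanged; only the diagonal terms shrink to ρᵢσᵢ².
True-score variance = [3.9²·0.69 + 14²·0.68] − 33.852 = 143.775 − 33.852 = 109.923.
Reliability = 109.923 / 177.358 = 0.620.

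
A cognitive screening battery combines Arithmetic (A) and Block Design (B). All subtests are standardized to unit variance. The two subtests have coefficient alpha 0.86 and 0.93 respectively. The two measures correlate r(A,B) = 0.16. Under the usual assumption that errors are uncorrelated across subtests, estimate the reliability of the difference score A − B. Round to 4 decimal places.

Var(A−B) = 1 + 1 − 2·0.16 = 2 − 0.32 = 1.68.
Because errors are independent across components, Cov(Tᵢ,Tⱼ) = Cov(Xᵢ,Xⱼ); the off-diagonal part of the true-score variance is the same as above.
True-score variance = [0.86 + 0.93] − 0.32 = 1.79 − 0.32 = 1.47.
Reliability = 1.47 / 1.68 = 0.8750.

0.8750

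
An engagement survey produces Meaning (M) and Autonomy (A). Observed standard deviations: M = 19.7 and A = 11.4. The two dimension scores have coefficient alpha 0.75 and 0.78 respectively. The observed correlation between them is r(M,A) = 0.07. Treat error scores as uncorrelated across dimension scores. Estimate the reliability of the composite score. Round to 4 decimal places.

Var(M+A) = 19.7² + 11.4² + 2·[19.7·11.4·0.07] = 518.05 + 31.4412 = 549.491.
Because errors are independent across components, Cov(Tᵢ,Tⱼ) = Cov(Xᵢ,Xⱼ); the off-diagonal part of the true-score variance is the same as above.
True-score variance = [19.7²·0.75 + 11.4²·0.78] + 31.4412 = 392.436 + 31.4412 = 423.877.
Reliability = 423.877 / 549.491 = 0.7714.

0.7714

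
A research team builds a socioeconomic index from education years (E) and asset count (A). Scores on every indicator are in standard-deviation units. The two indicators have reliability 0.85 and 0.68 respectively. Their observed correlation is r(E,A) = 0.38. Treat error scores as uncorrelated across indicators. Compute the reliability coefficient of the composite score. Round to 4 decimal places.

0.8297

Var(E+A) = 2 + 2·[0.38] = 2 + 0.76 = 2.76.
With uncorrelated errors the cross-covariances are all true-score covariance, so they carry over unchanged; only the diagonal terms shrink to ρᵢσᵢ².
True-score variance = [0.85 + 0.68] + 0.76 = 1.53 + 0.76 = 2.29.
Reliability = 2.29 / 2.76 = 0.8297.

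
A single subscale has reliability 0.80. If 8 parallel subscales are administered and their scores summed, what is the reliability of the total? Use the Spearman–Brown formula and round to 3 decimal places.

0.970

ρ_k = kρ / (1 + (k−1)ρ) = 8·0.80 / (1 + 7·0.80) = 6.400 / 6.600 = 0.970.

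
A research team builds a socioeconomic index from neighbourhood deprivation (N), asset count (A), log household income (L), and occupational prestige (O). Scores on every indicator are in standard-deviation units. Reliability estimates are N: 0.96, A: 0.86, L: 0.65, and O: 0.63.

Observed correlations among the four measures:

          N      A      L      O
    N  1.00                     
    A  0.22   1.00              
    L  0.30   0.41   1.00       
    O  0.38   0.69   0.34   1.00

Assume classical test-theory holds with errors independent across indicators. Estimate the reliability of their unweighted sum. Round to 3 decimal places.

Var(N+A+L+O) = 4 + 2·[0.22 + 0.30 + 0.38 + 0.41 + 0.69 + 0.34] = 4 + 4.68 = 8.68.
With uncorrelated errors the cross-covariances are all true-score covariance, so they carry over unchanged; only the diagonal terms shrink to ρᵢσᵢ².
True-score variance = [0.96 + 0.86 + 0.65 + 0.63] + 4.68 = 3.1 + 4.68 = 7.78.
Reliability = 7.78 / 8.68 = 0.896.

0.896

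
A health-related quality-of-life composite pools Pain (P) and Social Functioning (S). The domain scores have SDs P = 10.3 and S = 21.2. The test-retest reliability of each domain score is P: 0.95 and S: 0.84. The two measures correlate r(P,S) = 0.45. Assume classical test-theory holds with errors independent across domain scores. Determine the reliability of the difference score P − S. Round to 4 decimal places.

Var(P−S) = 10.3² + 21.2² − 2·10.3·21.2·0.45 = 555.53 − 196.524 = 359.006.
With uncorrelated errors the cross-covariances are all true-score covariance, so they carry over unchanged; only the diagonal terms shrink to ρᵢσᵢ².
True-score variance = [10.3²·0.95 + 21.2²·0.84] − 196.524 = 478.315 − 196.524 = 281.791.
Reliability = 281.791 / 359.006 = 0.7849.

0.7849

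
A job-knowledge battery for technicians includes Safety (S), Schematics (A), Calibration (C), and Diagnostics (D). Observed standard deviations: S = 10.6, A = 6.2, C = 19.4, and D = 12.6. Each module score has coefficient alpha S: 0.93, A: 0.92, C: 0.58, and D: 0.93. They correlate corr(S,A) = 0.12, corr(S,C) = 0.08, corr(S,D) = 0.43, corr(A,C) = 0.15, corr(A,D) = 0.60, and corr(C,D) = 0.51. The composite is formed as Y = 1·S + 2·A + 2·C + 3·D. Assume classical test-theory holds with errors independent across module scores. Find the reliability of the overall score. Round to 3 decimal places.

0.871

Var(Y) = 10.6² + 2²·6.2² + 2²·19.4² + 3²·12.6² + 2·[2·10.6·6.2·0.12 + 2·10.6·19.4·0.08 + 3·10.6·12.6·0.43 + 4·6.2·19.4·0.15 + 6·6.2·12.6·0.60 + 6·19.4·12.6·0.51] = 3200.4 + 2644.71 = 5845.11.
Under uncorrelated errors the observed covariances equal the true-score covariances, so only the own-variance terms attenuate.
True-score variance = [10.6²·0.93 + 2²·6.2²·0.92 + 2²·19.4²·0.58 + 3²·12.6²·0.93] + 2644.71 = 2447.93 + 2644.71 = 5092.64.
Reliability = 5092.64 / 5845.11 = 0.871.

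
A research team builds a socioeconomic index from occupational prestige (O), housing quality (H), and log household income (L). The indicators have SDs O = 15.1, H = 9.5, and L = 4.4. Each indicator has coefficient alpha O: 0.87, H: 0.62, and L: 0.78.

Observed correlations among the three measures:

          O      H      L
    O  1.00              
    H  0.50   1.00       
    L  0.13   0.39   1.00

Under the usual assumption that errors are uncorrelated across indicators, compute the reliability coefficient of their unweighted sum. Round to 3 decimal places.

Var(O+H+L) = 15.1² + 9.5² + 4.4² + 2·[15.1·9.5·0.50 + 15.1·4.4·0.13 + 9.5·4.4·0.39] = 337.62 + 193.328 = 530.948.
Under uncorrelated errors the observed covariances equal the true-score covariances, so only the own-variance terms attenuate.
True-score variance = [15.1²·0.87 + 9.5²·0.62 + 4.4²·0.78] + 193.328 = 269.424 + 193.328 = 462.753.
Reliability = 462.753 / 530.948 = 0.872.

0.872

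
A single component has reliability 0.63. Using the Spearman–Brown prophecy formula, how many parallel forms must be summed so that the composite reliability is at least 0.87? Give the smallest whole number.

4

k ≥ ρ*(1−ρ₁)/(ρ₁(1−ρ*)) = 0.87·0.37 / (0.63·0.13) = 3.930.
Smallest integer k = 4.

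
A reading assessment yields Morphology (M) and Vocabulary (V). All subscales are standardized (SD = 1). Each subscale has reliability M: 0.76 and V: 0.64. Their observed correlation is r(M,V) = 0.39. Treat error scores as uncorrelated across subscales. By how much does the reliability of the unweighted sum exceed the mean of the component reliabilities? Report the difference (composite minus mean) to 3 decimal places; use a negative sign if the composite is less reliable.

0.084

Var(sum) = 2 + 0.78 = 2.78; true-score variance = 1.4 + 0.78 = 2.18; composite reliability = 0.7842.
Mean component reliability = 0.7000.
Difference = 0.7842 − 0.7000 = 0.084.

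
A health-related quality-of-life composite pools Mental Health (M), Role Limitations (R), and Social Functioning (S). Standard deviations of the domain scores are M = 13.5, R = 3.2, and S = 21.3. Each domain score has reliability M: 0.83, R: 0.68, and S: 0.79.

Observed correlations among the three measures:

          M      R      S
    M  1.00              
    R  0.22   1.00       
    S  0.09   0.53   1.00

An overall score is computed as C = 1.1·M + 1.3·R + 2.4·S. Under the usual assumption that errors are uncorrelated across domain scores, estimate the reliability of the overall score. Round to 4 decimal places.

Var(C) = 1.1²·13.5² + 1.3²·3.2² + 2.4²·21.3² + 2·[1.43·13.5·3.2·0.22 + 2.64·13.5·21.3·0.09 + 3.12·3.2·21.3·0.53] = 2851.08 + 389.244 = 3240.33.
Because errors are independent across components, Cov(Tᵢ,Tⱼ) = Cov(Xᵢ,Xⱼ); the off-diagonal part of the true-score variance is the same as above.
True-score variance = [1.1²·13.5²·0.83 + 1.3²·3.2²·0.68 + 2.4²·21.3²·0.79] + 389.244 = 2259.27 + 389.244 = 2648.52.
Reliability = 2648.52 / 3240.33 = 0.8174.

0.8174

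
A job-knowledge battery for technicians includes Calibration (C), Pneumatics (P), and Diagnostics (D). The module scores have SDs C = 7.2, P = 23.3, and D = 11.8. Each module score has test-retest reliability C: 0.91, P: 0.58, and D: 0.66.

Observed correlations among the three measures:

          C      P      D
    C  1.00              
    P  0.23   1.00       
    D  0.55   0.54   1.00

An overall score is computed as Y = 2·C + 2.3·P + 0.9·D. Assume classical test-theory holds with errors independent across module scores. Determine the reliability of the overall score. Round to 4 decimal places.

Var(Y) = 2²·7.2² + 2.3²·23.3² + 0.9²·11.8² + 2·[4.6·7.2·23.3·0.23 + 1.8·7.2·11.8·0.55 + 2.07·23.3·11.8·0.54] = 3192.03 + 1137.86 = 4329.89.
Because errors are independent across components, Cov(Tᵢ,Tⱼ) = Cov(Xᵢ,Xⱼ); the off-diagonal part of the true-score variance is the same as above.
True-score variance = [2²·7.2²·0.91 + 2.3²·23.3²·0.58 + 0.9²·11.8²·0.66] + 1137.86 = 1928.83 + 1137.86 = 3066.69.
Reliability = 3066.69 / 4329.89 = 0.7083.

0.7083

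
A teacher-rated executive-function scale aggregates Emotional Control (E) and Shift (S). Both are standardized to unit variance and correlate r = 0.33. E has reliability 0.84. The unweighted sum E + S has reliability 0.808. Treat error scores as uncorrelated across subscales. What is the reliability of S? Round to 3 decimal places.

0.649

Var(E+S) = 2 + 2·0.33 = 2.660.
True-score variance = ρ_E + ρ_S + 2·0.33, so 0.808 = (0.84 + ρ_S + 0.66) / 2.660.
ρ_S = 0.808·2.660 − 0.84 − 0.66 = 0.649.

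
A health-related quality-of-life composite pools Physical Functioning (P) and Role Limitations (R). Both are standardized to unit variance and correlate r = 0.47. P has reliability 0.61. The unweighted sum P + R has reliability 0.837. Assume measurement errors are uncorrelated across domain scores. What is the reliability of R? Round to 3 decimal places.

0.911

Var(P+R) = 2 + 2·0.47 = 2.940.
True-score variance = ρ_P + ρ_R + 2·0.47, so 0.837 = (0.61 + ρ_R + 0.94) / 2.940.
ρ_R = 0.837·2.940 − 0.61 − 0.94 = 0.911.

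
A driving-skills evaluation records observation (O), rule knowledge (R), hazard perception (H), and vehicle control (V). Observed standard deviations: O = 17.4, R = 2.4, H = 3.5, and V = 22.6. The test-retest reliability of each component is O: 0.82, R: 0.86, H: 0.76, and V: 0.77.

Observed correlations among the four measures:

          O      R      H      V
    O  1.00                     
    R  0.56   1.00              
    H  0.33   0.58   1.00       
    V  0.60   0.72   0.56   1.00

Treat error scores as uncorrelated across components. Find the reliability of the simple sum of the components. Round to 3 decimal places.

Var(O+R+H+V) = 17.4² + 2.4² + 3.5² + 22.6² + 2·[17.4·2.4·0.56 + 17.4·3.5·0.33 + 17.4·22.6·0.60 + 2.4·3.5·0.58 + 2.4·22.6·0.72 + 3.5·22.6·0.56] = 831.53 + 735.295 = 1566.82.
Under uncorrelated errors the observed covariances equal the true-score covariances, so only the own-variance terms attenuate.
True-score variance = [17.4²·0.82 + 2.4²·0.86 + 3.5²·0.76 + 22.6²·0.77] + 735.295 = 655.812 + 735.295 = 1391.11.
Reliability = 1391.11 / 1566.82 = 0.888.

0.888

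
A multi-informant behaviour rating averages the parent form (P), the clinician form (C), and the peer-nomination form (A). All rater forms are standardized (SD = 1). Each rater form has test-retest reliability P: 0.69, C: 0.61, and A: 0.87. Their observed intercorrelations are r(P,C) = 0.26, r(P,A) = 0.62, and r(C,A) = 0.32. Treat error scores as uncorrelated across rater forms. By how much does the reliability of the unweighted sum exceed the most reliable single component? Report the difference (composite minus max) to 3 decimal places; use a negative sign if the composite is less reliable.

Var(sum) = 3 + 2.4 = 5.4; true-score variance = 2.17 + 2.4 = 4.57; composite reliability = 0.8463.
Max component reliability = 0.8700.
Difference = 0.8463 − 0.8700 = -0.024.

-0.024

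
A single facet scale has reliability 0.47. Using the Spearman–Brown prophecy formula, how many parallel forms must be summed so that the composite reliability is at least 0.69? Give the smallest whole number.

3

k ≥ ρ*(1−ρ₁)/(ρ₁(1−ρ*)) = 0.69·0.53 / (0.47·0.31) = 2.510.
Smallest integer k = 3.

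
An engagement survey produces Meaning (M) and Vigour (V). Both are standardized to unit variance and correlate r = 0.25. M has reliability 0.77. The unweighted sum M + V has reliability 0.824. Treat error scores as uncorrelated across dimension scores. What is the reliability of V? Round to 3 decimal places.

0.790

Var(M+V) = 2 + 2·0.25 = 2.500.
True-score variance = ρ_M + ρ_V + 2·0.25, so 0.824 = (0.77 + ρ_V + 0.50) / 2.500.
ρ_V = 0.824·2.500 − 0.77 − 0.50 = 0.790.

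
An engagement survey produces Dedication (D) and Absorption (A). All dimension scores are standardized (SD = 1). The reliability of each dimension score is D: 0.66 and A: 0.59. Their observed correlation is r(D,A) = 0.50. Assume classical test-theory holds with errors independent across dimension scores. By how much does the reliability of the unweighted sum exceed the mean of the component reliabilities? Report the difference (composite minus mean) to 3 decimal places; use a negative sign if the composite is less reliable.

Var(sum) = 2 + 1 = 3; true-score variance = 1.25 + 1 = 2.25; composite reliability = 0.7500.
Mean component reliability = 0.6250.
Difference = 0.7500 − 0.6250 = 0.125.

0.125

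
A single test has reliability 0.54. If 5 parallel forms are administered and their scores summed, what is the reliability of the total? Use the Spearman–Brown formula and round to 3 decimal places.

ρ_k = kρ / (1 + (k−1)ρ) = 5·0.54 / (1 + 4·0.54) = 2.700 / 3.160 = 0.854.

0.854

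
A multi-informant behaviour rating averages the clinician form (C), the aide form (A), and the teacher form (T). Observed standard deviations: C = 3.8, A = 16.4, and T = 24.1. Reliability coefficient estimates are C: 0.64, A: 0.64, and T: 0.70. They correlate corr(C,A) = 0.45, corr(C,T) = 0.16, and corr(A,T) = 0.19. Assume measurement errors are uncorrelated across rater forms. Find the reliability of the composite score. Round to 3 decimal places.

Var(C+A+T) = 3.8² + 16.4² + 24.1² + 2·[3.8·16.4·0.45 + 3.8·24.1·0.16 + 16.4·24.1·0.19] = 864.21 + 235.585 = 1099.79.
With uncorrelated errors the cross-covariances are all true-score covariance, so they carry over unchanged; only the diagonal terms shrink to ρᵢσᵢ².
True-score variance = [3.8²·0.64 + 16.4²·0.64 + 24.1²·0.70] + 235.585 = 587.943 + 235.585 = 823.528.
Reliability = 823.528 / 1099.79 = 0.749.

0.749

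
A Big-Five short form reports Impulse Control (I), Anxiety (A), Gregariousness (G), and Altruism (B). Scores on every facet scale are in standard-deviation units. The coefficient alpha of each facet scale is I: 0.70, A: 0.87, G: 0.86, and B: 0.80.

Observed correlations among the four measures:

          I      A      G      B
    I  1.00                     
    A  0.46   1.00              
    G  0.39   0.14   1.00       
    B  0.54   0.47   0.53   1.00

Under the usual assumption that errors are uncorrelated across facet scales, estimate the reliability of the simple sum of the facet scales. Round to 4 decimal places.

Var(I+A+G+B) = 4 + 2·[0.46 + 0.39 + 0.54 + 0.14 + 0.47 + 0.53] = 4 + 5.06 = 9.06.
Under uncorrelated errors the observed covariances equal the true-score covariances, so only the own-variance terms attenuate.
True-score variance = [0.70 + 0.87 + 0.86 + 0.80] + 5.06 = 3.23 + 5.06 = 8.29.
Reliability = 8.29 / 9.06 = 0.9150.

0.9150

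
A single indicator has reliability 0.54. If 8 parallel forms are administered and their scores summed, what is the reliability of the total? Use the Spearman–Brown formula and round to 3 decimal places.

0.904

ρ_k = kρ / (1 + (k−1)ρ) = 8·0.54 / (1 + 7·0.54) = 4.320 / 4.780 = 0.904.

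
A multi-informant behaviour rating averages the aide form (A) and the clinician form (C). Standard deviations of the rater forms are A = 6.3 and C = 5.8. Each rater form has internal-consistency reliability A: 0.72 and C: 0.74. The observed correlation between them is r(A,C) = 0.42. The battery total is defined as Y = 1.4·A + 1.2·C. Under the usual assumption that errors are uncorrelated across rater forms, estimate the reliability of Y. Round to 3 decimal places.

Var(Y) = 1.4²·6.3² + 1.2²·5.8² + 2·[1.68·6.3·5.8·0.42] = 126.234 + 51.5652 = 177.799.
Because errors are independent across components, Cov(Tᵢ,Tⱼ) = Cov(Xᵢ,Xⱼ); the off-diagonal part of the true-score variance is the same as above.
True-score variance = [1.4²·6.3²·0.72 + 1.2²·5.8²·0.74] + 51.5652 = 91.8573 + 51.5652 = 143.423.
Reliability = 143.423 / 177.799 = 0.807.

0.807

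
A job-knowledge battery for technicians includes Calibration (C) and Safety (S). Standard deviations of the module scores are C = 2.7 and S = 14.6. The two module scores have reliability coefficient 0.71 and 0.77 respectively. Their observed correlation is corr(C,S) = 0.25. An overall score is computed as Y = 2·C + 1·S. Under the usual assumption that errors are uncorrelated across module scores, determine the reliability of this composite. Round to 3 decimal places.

Var(Y) = 2²·2.7² + 14.6² + 2·[2·2.7·14.6·0.25] = 242.32 + 39.42 = 281.74.
Under uncorrelated errors the observed covariances equal the true-score covariances, so only the own-variance terms attenuate.
True-score variance = [2²·2.7²·0.71 + 14.6²·0.77] + 39.42 = 184.837 + 39.42 = 224.257.
Reliability = 224.257 / 281.74 = 0.796.

0.796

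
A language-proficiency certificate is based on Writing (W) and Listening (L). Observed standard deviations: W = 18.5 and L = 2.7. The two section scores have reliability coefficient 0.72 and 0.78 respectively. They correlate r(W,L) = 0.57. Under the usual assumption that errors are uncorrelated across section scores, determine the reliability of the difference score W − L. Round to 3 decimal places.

Var(W−L) = 18.5² + 2.7² − 2·18.5·2.7·0.57 = 349.54 − 56.943 = 292.597.
Because errors are independent across components, Cov(Tᵢ,Tⱼ) = Cov(Xᵢ,Xⱼ); the off-diagonal part of the true-score variance is the same as above.
True-score variance = [18.5²·0.72 + 2.7²·0.78] − 56.943 = 252.106 − 56.943 = 195.163.
Reliability = 195.163 / 292.597 = 0.667.

0.667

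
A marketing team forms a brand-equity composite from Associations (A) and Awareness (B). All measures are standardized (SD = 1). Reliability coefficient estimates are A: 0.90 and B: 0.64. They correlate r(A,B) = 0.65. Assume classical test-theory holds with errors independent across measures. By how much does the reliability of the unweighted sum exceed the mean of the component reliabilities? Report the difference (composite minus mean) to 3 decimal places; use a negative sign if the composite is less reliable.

0.091

Var(sum) = 2 + 1.3 = 3.3; true-score variance = 1.54 + 1.3 = 2.84; composite reliability = 0.8606.
Mean component reliability = 0.7700.
Difference = 0.8606 − 0.7700 = 0.091.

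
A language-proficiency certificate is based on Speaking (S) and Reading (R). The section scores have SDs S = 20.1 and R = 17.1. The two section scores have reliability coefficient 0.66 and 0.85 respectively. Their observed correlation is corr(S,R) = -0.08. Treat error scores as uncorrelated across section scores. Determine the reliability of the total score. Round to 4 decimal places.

0.7175

Var(S+R) = 20.1² + 17.1² + 2·[20.1·17.1·(-0.08)] = 696.42 − 54.9936 = 641.426.
Under uncorrelated errors the observed covariances equal the true-score covariances, so only the own-variance terms attenuate.
True-score variance = [20.1²·0.66 + 17.1²·0.85] − 54.9936 = 515.195 − 54.9936 = 460.202.
Reliability = 460.202 / 641.426 = 0.7175.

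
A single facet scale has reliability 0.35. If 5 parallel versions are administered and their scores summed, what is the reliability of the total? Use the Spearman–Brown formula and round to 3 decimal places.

0.729

ρ_k = kρ / (1 + (k−1)ρ) = 5·0.35 / (1 + 4·0.35) = 1.750 / 2.400 = 0.729.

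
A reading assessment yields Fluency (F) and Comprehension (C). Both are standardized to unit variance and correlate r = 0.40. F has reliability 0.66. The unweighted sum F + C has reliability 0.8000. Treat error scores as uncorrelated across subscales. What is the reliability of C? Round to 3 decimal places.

Var(F+C) = 2 + 2·0.40 = 2.800.
True-score variance = ρ_F + ρ_C + 2·0.40, so 0.8000 = (0.66 + ρ_C + 0.80) / 2.800.
ρ_C = 0.8000·2.800 − 0.66 − 0.80 = 0.780.

0.780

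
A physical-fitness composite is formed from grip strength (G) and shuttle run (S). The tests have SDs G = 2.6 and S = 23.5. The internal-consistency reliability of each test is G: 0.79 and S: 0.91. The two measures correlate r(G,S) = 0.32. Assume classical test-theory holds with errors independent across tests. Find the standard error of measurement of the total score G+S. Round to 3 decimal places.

Var(total) = 559.01 + 39.104 = 598.114.
True-score variance = 507.888 + 39.104 = 546.992, so reliability = 0.9145.
Error variance = 598.114 − 546.992 = 51.1221; SEM = √51.1221 = 7.150.

7.150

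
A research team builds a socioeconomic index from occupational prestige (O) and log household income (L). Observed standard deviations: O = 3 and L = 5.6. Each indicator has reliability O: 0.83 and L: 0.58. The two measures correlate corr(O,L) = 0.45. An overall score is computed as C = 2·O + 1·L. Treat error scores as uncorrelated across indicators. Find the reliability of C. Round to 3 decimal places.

0.802

Var(C) = 2²·3² + 5.6² + 2·[2·3·5.6·0.45] = 67.36 + 30.24 = 97.6.
Because errors are independent across components, Cov(Tᵢ,Tⱼ) = Cov(Xᵢ,Xⱼ); the off-diagonal part of the true-score variance is the same as above.
True-score variance = [2²·3²·0.83 + 5.6²·0.58] + 30.24 = 48.0688 + 30.24 = 78.3088.
Reliability = 78.3088 / 97.6 = 0.802.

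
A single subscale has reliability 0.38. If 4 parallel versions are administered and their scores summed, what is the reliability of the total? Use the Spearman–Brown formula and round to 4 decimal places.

0.7103

ρ_k = kρ / (1 + (k−1)ρ) = 4·0.38 / (1 + 3·0.38) = 1.520 / 2.140 = 0.7103.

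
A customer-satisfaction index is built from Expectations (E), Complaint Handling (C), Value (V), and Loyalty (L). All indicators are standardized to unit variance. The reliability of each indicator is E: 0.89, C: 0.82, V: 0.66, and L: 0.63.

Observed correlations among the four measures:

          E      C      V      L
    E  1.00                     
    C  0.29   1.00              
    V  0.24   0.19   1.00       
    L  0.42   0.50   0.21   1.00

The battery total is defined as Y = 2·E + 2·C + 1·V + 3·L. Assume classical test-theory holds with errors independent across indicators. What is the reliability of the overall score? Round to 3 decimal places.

Var(Y) = 2² + 2² + 1 + 3² + 2·[4·0.29 + 2·0.24 + 6·0.42 + 2·0.19 + 6·0.50 + 3·0.21] = 18 + 16.34 = 34.34.
With uncorrelated errors the cross-covariances are all true-score covariance, so they carry over unchanged; only the diagonal terms shrink to ρᵢσᵢ².
True-score variance = [2²·0.89 + 2²·0.82 + 0.66 + 3²·0.63] + 16.34 = 13.17 + 16.34 = 29.51.
Reliability = 29.51 / 34.34 = 0.859.

0.859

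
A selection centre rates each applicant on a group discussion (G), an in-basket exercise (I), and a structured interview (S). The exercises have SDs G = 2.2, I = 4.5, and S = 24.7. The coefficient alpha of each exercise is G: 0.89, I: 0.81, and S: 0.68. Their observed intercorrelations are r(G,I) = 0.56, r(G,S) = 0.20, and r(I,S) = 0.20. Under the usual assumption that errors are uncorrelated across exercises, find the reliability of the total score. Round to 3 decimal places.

0.720

Var(G+I+S) = 2.2² + 4.5² + 24.7² + 2·[2.2·4.5·0.56 + 2.2·24.7·0.20 + 4.5·24.7·0.20] = 635.18 + 77.284 = 712.464.
Because errors are independent across components, Cov(Tᵢ,Tⱼ) = Cov(Xᵢ,Xⱼ); the off-diagonal part of the true-score variance is the same as above.
True-score variance = [2.2²·0.89 + 4.5²·0.81 + 24.7²·0.68] + 77.284 = 435.571 + 77.284 = 512.855.
Reliability = 512.855 / 712.464 = 0.720.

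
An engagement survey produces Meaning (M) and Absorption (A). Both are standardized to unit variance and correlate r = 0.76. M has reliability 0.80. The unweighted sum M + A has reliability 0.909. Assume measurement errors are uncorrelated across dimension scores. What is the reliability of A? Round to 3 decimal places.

0.880

Var(M+A) = 2 + 2·0.76 = 3.520.
True-score variance = ρ_M + ρ_A + 2·0.76, so 0.909 = (0.80 + ρ_A + 1.52) / 3.520.
ρ_A = 0.909·3.520 − 0.80 − 1.52 = 0.880.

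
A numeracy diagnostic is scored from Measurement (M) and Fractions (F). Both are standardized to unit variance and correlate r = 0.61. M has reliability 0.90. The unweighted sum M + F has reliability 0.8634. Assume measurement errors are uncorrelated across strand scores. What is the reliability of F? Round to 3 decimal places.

0.660

Var(M+F) = 2 + 2·0.61 = 3.220.
True-score variance = ρ_M + ρ_F + 2·0.61, so 0.8634 = (0.90 + ρ_F + 1.22) / 3.220.
ρ_F = 0.8634·3.220 − 0.90 − 1.22 = 0.660.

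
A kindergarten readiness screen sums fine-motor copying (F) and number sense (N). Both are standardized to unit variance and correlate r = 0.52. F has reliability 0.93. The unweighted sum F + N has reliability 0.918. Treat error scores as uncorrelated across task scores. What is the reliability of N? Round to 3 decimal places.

0.821

Var(F+N) = 2 + 2·0.52 = 3.040.
True-score variance = ρ_F + ρ_N + 2·0.52, so 0.918 = (0.93 + ρ_N + 1.04) / 3.040.
ρ_N = 0.918·3.040 − 0.93 − 1.04 = 0.821.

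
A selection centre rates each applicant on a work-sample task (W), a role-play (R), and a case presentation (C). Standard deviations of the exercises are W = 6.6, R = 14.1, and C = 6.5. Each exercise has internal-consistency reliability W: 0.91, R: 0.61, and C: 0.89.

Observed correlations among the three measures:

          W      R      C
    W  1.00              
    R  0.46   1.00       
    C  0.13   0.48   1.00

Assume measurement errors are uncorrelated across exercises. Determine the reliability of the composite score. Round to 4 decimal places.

0.8166

Var(W+R+C) = 6.6² + 14.1² + 6.5² + 2·[6.6·14.1·0.46 + 6.6·6.5·0.13 + 14.1·6.5·0.48] = 284.62 + 184.753 = 469.373.
With uncorrelated errors the cross-covariances are all true-score covariance, so they carry over unchanged; only the diagonal terms shrink to ρᵢσᵢ².
True-score variance = [6.6²·0.91 + 14.1²·0.61 + 6.5²·0.89] + 184.753 = 198.516 + 184.753 = 383.269.
Reliability = 383.269 / 469.373 = 0.8166.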